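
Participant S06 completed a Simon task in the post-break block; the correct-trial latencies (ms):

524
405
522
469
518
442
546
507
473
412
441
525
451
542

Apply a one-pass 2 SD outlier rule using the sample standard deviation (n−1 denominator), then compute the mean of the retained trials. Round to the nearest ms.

n = 14, ΣRT = 6777, M = 484.071
Σ(x−M)² = 30090.93; s = √(30090.93/13) = 48.111
Cutoffs: 484.071 ± 2·48.111 → [387.8, 580.3]
No RTs fall outside the cutoffs; all 14 retained. Mean = 6777/14 = 484.071

484 ms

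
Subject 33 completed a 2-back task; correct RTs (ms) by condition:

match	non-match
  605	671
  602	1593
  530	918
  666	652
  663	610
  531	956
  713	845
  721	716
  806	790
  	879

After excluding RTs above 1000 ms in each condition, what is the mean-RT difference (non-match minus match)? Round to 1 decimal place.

non-match: exclude 1593
M(match) = 5837/9 = 648.556
M(non-match) = 7037/9 = 781.889
Difference = 781.889 − 648.556 = 133.333 ms

133.3 ms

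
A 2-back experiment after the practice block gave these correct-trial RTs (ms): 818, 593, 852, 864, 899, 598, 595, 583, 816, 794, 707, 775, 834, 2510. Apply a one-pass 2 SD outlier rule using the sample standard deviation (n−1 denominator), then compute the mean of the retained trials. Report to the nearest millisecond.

748 ms

n = 14, ΣRT = 12238, M = 874.143
Σ(x−M)² = 3047553.71; s = √(3047553.71/13) = 484.177
Cutoffs: 874.143 ± 2·484.177 → [-94.2, 1842.5]
Outside: 2510 → excluded.
Retained (n=13): Σ = 9728, mean = 9728/13 = 748.308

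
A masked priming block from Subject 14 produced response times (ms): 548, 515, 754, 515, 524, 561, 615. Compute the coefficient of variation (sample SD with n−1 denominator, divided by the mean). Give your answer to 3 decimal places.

0.149

n = 7, Σ = 4032, M = 576.0000
Σ(x−M)² = 44360.000; s = √(44360.000/6) = 85.9845
CV = 85.9845 / 576.0000 = 0.14928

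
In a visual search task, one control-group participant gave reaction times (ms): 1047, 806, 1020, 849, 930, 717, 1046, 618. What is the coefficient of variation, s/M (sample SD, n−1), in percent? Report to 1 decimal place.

n = 8, Σ = 7033, M = 879.1250
Σ(x−M)² = 179188.875; s = √(179188.875/7) = 159.9950
CV = 159.9950 / 879.1250 = 0.18199 = 18.199%

18.2%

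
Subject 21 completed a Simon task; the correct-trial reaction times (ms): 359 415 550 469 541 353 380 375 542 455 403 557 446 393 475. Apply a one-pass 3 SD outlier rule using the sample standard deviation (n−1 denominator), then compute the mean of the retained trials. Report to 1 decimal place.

447.5 ms

n = 15, ΣRT = 6713, M = 447.533
Σ(x−M)² = 74027.73; s = √(74027.73/14) = 72.717
Cutoffs: 447.533 ± 3·72.717 → [229.4, 665.7]
No RTs fall outside the cutoffs; all 15 retained. Mean = 6713/15 = 447.533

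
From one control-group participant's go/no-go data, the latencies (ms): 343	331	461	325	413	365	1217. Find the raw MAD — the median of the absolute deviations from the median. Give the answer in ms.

Sorted: 325, 331, 343, 365, 413, 461, 1217 → median = 365
|x − 365|: 22, 34, 96, 40, 48, 0, 852
Sorted deviations: 0, 22, 34, 40, 48, 96, 852 → MAD = 40

40 ms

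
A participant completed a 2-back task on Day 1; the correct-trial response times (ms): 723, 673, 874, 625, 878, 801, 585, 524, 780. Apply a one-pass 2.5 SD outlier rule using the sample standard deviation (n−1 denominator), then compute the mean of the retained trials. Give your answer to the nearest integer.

n = 9, ΣRT = 6463, M = 718.111
Σ(x−M)² = 126692.89; s = √(126692.89/8) = 125.844
Cutoffs: 718.111 ± 2.5·125.844 → [403.5, 1032.7]
No RTs fall outside the cutoffs; all 9 retained. Mean = 6463/9 = 718.111

718 ms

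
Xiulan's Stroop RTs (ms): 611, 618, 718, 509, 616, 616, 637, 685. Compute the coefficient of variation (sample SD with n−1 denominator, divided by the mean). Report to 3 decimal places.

n = 8, Σ = 5010, M = 626.2500
Σ(x−M)² = 26243.500; s = √(26243.500/7) = 61.2297
CV = 61.2297 / 626.2500 = 0.09777

0.098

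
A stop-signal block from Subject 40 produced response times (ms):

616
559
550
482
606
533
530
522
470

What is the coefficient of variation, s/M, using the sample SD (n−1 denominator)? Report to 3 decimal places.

n = 9, Σ = 4868, M = 540.8889
Σ(x−M)² = 19322.889; s = √(19322.889/8) = 49.1463
CV = 49.1463 / 540.8889 = 0.09086

0.091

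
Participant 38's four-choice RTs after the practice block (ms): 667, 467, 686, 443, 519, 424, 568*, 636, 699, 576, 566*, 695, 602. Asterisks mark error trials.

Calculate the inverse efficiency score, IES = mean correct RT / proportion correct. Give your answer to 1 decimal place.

689.1 ms

Correct trials (n=11): 667, 467, 686, 443, 519, 424, 636, 699, 576, 695, 602
Mean correct RT = 6414/11 = 583.0909 ms
Proportion correct = 11/13
IES = 583.0909 / (11/13) = 689.107 ms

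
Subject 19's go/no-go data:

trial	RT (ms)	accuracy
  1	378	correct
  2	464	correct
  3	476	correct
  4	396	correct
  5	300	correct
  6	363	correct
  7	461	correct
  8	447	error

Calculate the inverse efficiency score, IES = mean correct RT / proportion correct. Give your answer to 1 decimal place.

Correct trials (n=7): 378, 464, 476, 396, 300, 363, 461
Mean correct RT = 2838/7 = 405.4286 ms
Proportion correct = 7/8
IES = 405.4286 / (7/8) = 463.347 ms

463.3 ms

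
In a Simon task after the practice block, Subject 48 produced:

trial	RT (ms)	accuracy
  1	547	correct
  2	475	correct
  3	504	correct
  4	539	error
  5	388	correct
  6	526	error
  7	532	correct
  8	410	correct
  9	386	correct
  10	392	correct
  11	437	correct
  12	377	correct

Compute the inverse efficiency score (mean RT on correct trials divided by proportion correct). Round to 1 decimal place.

Correct trials (n=10): 547, 475, 504, 388, 532, 410, 386, 392, 437, 377
Mean correct RT = 4448/10 = 444.8000 ms
Proportion correct = 10/12
IES = 444.8000 / (10/12) = 533.760 ms

533.8 ms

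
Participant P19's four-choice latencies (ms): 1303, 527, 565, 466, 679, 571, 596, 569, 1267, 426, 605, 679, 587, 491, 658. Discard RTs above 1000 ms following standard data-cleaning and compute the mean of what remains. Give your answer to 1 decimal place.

570.7 ms

Excluded: 1267, 1303
Retained (n=13): Σ = 7419
Mean = 7419/13 = 570.6923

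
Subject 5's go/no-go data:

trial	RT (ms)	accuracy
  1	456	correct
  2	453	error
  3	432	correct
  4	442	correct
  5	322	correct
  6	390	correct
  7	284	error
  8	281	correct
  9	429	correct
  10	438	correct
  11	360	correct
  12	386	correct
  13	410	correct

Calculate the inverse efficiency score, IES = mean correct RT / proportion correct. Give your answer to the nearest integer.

467 ms

Correct trials (n=11): 456, 432, 442, 322, 390, 281, 429, 438, 360, 386, 410
Mean correct RT = 4346/11 = 395.0909 ms
Proportion correct = 11/13
IES = 395.0909 / (11/13) = 466.926 ms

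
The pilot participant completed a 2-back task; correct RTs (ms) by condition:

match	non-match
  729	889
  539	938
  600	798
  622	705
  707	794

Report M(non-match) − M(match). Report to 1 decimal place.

185.4 ms

M(match) = 3197/5 = 639.400
M(non-match) = 4124/5 = 824.800
Difference = 824.800 − 639.400 = 185.400 ms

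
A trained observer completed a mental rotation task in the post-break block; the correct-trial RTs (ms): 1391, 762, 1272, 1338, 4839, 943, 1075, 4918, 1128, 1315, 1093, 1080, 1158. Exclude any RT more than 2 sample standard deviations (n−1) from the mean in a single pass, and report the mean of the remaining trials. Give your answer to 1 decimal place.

n = 13, ΣRT = 22312, M = 1716.308
Σ(x−M)² = 23980636.77; s = √(23980636.77/12) = 1413.643
Cutoffs: 1716.308 ± 2·1413.643 → [-1111.0, 4543.6]
Outside: 4839, 4918 → excluded.
Retained (n=11): Σ = 12555, mean = 12555/11 = 1141.364

1141.4 ms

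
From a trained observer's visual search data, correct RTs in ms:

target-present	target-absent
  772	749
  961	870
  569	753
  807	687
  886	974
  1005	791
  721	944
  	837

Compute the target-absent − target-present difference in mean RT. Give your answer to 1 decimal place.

M(target-present) = 5721/7 = 817.286
M(target-absent) = 6605/8 = 825.625
Difference = 825.625 − 817.286 = 8.339 ms

8.3 ms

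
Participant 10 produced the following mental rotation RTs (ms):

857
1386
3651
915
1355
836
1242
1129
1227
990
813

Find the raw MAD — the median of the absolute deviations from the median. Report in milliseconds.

226 ms

Sorted: 813, 836, 857, 915, 990, 1129, 1227, 1242, 1355, 1386, 3651 → median = 1129
|x − 1129|: 272, 257, 2522, 214, 226, 293, 113, 0, 98, 139, 316
Sorted deviations: 0, 98, 113, 139, 214, 226, 257, 272, 293, 316, 2522 → MAD = 226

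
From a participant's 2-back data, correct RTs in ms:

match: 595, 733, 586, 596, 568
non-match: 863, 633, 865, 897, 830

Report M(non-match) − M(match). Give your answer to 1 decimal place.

202.0 ms

M(match) = 3078/5 = 615.600
M(non-match) = 4088/5 = 817.600
Difference = 817.600 − 615.600 = 202.000 ms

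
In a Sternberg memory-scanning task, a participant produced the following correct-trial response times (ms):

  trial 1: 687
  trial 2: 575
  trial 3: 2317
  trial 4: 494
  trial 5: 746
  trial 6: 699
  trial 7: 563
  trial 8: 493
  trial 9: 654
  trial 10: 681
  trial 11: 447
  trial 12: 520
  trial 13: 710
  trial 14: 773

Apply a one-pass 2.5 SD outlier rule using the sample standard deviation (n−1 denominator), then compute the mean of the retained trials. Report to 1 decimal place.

618.6 ms

n = 14, ΣRT = 10359, M = 739.929
Σ(x−M)² = 2818648.93; s = √(2818648.93/13) = 465.638
Cutoffs: 739.929 ± 2.5·465.638 → [-424.2, 1904.0]
Outside: 2317 → excluded.
Retained (n=13): Σ = 8042, mean = 8042/13 = 618.615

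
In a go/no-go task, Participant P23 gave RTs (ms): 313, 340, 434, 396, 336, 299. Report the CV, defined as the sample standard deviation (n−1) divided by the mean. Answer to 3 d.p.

0.147

n = 6, Σ = 2118, M = 353.0000
Σ(x−M)² = 13384.000; s = √(13384.000/5) = 51.7378
CV = 51.7378 / 353.0000 = 0.14657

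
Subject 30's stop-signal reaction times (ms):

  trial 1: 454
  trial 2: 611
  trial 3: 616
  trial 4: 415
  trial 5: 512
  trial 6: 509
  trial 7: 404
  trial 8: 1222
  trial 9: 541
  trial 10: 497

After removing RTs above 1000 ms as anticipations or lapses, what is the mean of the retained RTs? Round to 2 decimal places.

Excluded: 1222
Retained (n=9): Σ = 4559
Mean = 4559/9 = 506.5556

506.56 ms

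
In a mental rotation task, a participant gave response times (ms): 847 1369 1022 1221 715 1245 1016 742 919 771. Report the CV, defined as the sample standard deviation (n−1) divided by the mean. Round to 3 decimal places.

n = 10, Σ = 9867, M = 986.7000
Σ(x−M)² = 474198.100; s = √(474198.100/9) = 229.5401
CV = 229.5401 / 986.7000 = 0.23263

0.233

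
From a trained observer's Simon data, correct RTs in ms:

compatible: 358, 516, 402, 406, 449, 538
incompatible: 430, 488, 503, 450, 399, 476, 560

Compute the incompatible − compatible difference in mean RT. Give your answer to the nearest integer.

M(compatible) = 2669/6 = 444.833
M(incompatible) = 3306/7 = 472.286
Difference = 472.286 − 444.833 = 27.452 ms

27 ms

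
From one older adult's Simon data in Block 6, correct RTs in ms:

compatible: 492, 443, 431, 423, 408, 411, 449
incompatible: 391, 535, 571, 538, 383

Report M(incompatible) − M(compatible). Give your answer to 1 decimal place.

M(compatible) = 3057/7 = 436.714
M(incompatible) = 2418/5 = 483.600
Difference = 483.600 − 436.714 = 46.886 ms

46.9 ms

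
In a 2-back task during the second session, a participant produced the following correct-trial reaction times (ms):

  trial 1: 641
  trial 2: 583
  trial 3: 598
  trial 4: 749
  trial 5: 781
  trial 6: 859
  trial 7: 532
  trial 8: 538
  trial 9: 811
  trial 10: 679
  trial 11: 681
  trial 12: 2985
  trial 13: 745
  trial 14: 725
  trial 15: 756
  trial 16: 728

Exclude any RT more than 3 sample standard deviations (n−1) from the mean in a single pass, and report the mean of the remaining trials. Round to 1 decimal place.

693.7 ms

n = 16, ΣRT = 13391, M = 836.938
Σ(x−M)² = 5057172.94; s = √(5057172.94/15) = 580.642
Cutoffs: 836.938 ± 3·580.642 → [-905.0, 2578.9]
Outside: 2985 → excluded.
Retained (n=15): Σ = 10406, mean = 10406/15 = 693.733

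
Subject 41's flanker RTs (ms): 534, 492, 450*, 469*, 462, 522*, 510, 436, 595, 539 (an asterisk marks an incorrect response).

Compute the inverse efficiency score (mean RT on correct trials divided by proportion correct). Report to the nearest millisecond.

728 ms

Correct trials (n=7): 534, 492, 462, 510, 436, 595, 539
Mean correct RT = 3568/7 = 509.7143 ms
Proportion correct = 7/10
IES = 509.7143 / (7/10) = 728.163 ms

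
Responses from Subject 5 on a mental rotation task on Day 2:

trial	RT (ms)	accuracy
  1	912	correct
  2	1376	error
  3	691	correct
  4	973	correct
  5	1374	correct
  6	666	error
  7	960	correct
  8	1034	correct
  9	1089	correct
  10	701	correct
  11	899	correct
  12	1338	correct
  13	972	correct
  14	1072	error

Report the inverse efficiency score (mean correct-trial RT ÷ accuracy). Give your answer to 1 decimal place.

1266.1 ms

Correct trials (n=11): 912, 691, 973, 1374, 960, 1034, 1089, 701, 899, 1338, 972
Mean correct RT = 10943/11 = 994.8182 ms
Proportion correct = 11/14
IES = 994.8182 / (11/14) = 1266.132 ms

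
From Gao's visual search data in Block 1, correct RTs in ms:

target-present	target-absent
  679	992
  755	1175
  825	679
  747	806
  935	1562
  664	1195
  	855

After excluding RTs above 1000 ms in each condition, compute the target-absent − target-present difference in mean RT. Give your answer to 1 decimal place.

target-absent: exclude 1175, 1562, 1195
M(target-present) = 4605/6 = 767.500
M(target-absent) = 3332/4 = 833.000
Difference = 833.000 − 767.500 = 65.500 ms

65.5 ms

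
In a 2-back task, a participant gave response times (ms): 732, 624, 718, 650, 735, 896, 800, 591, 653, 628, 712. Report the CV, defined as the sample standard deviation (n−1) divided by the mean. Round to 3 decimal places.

n = 11, Σ = 7739, M = 703.5455
Σ(x−M)² = 78544.727; s = √(78544.727/10) = 88.6255
CV = 88.6255 / 703.5455 = 0.12597

0.126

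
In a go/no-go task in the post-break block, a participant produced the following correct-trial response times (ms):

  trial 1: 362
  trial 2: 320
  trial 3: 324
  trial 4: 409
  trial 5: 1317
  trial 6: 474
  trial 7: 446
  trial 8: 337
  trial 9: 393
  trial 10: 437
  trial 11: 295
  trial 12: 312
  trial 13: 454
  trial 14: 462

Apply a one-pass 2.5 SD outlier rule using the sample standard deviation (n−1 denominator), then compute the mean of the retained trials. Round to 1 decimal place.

n = 14, ΣRT = 6342, M = 453.000
Σ(x−M)² = 853772.00; s = √(853772.00/13) = 256.271
Cutoffs: 453.000 ± 2.5·256.271 → [-187.7, 1093.7]
Outside: 1317 → excluded.
Retained (n=13): Σ = 5025, mean = 5025/13 = 386.538

386.5 ms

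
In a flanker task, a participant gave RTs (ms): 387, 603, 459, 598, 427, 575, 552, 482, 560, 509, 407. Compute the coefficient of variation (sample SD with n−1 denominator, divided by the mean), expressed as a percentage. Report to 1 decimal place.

n = 11, Σ = 5559, M = 505.3636
Σ(x−M)² = 60658.545; s = √(60658.545/10) = 77.8836
CV = 77.8836 / 505.3636 = 0.15411 = 15.411%

15.4%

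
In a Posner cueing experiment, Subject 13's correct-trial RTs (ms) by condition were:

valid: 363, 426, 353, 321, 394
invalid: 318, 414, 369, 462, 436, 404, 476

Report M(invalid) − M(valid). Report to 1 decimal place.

M(valid) = 1857/5 = 371.400
M(invalid) = 2879/7 = 411.286
Difference = 411.286 − 371.400 = 39.886 ms

39.9 ms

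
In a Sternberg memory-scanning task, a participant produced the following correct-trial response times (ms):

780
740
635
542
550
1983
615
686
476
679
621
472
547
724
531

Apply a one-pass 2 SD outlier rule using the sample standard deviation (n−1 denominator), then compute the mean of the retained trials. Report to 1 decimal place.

n = 15, ΣRT = 10581, M = 705.400
Σ(x−M)² = 1874149.60; s = √(1874149.60/14) = 365.880
Cutoffs: 705.400 ± 2·365.880 → [-26.4, 1437.2]
Outside: 1983 → excluded.
Retained (n=14): Σ = 8598, mean = 8598/14 = 614.143

614.1 ms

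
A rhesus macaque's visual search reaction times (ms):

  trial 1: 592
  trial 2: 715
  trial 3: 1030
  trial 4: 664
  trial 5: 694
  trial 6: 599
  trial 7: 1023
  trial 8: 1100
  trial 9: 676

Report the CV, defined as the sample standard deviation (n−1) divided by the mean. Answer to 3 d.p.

n = 9, Σ = 7093, M = 788.1111
Σ(x−M)² = 327354.889; s = √(327354.889/8) = 202.2853
CV = 202.2853 / 788.1111 = 0.25667

0.257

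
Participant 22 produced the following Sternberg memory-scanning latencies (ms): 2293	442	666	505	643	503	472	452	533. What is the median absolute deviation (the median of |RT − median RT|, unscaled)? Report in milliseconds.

Sorted: 442, 452, 472, 503, 505, 533, 643, 666, 2293 → median = 505
|x − 505|: 1788, 63, 161, 0, 138, 2, 33, 53, 28
Sorted deviations: 0, 2, 28, 33, 53, 63, 138, 161, 1788 → MAD = 53

53 ms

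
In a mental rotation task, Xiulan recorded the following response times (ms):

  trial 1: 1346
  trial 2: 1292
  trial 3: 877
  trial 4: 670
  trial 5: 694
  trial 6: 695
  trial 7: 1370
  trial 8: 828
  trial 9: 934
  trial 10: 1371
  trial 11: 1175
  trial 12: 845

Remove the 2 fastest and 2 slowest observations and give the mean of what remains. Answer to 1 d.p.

Sorted: 670, 694, 695, 828, 845, 877, 934, 1175, 1292, 1346, 1370, 1371
Drop lowest 2 (670, 694) and highest 2 (1370, 1371)
Remaining (n=8): Σ = 7992, mean = 7992/8 = 999.000

999.0 ms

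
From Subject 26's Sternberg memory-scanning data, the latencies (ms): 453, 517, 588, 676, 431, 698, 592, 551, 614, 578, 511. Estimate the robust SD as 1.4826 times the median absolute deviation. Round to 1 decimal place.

Sorted: 431, 453, 511, 517, 551, 578, 588, 592, 614, 676, 698 → median = 578
|x − 578| sorted: 0, 10, 14, 27, 36, 61, 67, 98, 120, 125, 147 → MAD = 61
Robust SD ≈ 1.4826 × 61 = 90.439

90.4 ms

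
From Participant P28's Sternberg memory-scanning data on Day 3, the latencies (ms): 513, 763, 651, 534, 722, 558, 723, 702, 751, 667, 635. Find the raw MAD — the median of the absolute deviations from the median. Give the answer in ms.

Sorted: 513, 534, 558, 635, 651, 667, 702, 722, 723, 751, 763 → median = 667
|x − 667|: 154, 96, 16, 133, 55, 109, 56, 35, 84, 0, 32
Sorted deviations: 0, 16, 32, 35, 55, 56, 84, 96, 109, 133, 154 → MAD = 56

56 ms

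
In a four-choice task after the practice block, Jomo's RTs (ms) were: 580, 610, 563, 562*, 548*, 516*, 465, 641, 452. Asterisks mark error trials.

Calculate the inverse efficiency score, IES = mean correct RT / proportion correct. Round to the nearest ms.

828 ms

Correct trials (n=6): 580, 610, 563, 465, 641, 452
Mean correct RT = 3311/6 = 551.8333 ms
Proportion correct = 6/9
IES = 551.8333 / (6/9) = 827.750 ms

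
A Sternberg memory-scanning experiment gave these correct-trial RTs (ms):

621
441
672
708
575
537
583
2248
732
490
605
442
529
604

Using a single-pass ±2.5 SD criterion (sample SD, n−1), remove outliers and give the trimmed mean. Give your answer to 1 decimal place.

579.9 ms

n = 14, ΣRT = 9787, M = 699.071
Σ(x−M)² = 2685514.93; s = √(2685514.93/13) = 454.509
Cutoffs: 699.071 ± 2.5·454.509 → [-437.2, 1835.3]
Outside: 2248 → excluded.
Retained (n=13): Σ = 7539, mean = 7539/13 = 579.923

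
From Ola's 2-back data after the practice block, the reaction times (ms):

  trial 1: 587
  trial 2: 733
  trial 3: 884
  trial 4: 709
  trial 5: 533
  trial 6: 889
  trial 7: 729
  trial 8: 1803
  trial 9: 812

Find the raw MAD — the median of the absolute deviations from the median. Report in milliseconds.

146 ms

Sorted: 533, 587, 709, 729, 733, 812, 884, 889, 1803 → median = 733
|x − 733|: 146, 0, 151, 24, 200, 156, 4, 1070, 79
Sorted deviations: 0, 4, 24, 79, 146, 151, 156, 200, 1070 → MAD = 146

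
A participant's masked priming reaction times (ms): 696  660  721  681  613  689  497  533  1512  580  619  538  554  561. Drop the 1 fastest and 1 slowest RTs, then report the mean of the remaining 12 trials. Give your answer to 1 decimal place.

620.4 ms

Sorted: 497, 533, 538, 554, 561, 580, 613, 619, 660, 681, 689, 696, 721, 1512
Drop lowest 1 (497) and highest 1 (1512)
Remaining (n=12): Σ = 7445, mean = 7445/12 = 620.417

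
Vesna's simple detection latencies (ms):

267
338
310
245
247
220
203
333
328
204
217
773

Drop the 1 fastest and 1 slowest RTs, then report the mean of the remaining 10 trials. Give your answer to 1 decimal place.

270.9 ms

Sorted: 203, 204, 217, 220, 245, 247, 267, 310, 328, 333, 338, 773
Drop lowest 1 (203) and highest 1 (773)
Remaining (n=10): Σ = 2709, mean = 2709/10 = 270.900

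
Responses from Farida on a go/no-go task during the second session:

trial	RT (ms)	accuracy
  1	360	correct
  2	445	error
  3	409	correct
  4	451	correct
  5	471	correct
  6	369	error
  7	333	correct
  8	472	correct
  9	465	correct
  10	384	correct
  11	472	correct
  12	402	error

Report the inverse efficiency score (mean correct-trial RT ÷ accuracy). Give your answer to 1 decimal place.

565.5 ms

Correct trials (n=9): 360, 409, 451, 471, 333, 472, 465, 384, 472
Mean correct RT = 3817/9 = 424.1111 ms
Proportion correct = 9/12
IES = 424.1111 / (9/12) = 565.481 ms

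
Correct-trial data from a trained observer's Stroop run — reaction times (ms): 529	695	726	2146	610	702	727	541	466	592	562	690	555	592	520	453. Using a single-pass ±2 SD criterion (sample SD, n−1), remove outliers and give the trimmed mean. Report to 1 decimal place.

597.3 ms

n = 16, ΣRT = 11106, M = 694.125
Σ(x−M)² = 2366081.75; s = √(2366081.75/15) = 397.163
Cutoffs: 694.125 ± 2·397.163 → [-100.2, 1488.5]
Outside: 2146 → excluded.
Retained (n=15): Σ = 8960, mean = 8960/15 = 597.333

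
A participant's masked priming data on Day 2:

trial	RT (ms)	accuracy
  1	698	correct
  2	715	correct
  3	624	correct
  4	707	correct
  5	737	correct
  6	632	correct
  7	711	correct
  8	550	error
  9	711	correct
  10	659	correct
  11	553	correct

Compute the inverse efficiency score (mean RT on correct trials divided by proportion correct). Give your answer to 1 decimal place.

Correct trials (n=10): 698, 715, 624, 707, 737, 632, 711, 711, 659, 553
Mean correct RT = 6747/10 = 674.7000 ms
Proportion correct = 10/11
IES = 674.7000 / (10/11) = 742.170 ms

742.2 ms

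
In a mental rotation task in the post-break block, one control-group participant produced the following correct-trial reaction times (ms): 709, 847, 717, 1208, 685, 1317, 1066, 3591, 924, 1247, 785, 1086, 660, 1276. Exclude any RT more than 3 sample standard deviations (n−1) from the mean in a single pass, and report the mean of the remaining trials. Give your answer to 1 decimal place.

963.6 ms

n = 14, ΣRT = 16118, M = 1151.286
Σ(x−M)² = 7140552.86; s = √(7140552.86/13) = 741.130
Cutoffs: 1151.286 ± 3·741.130 → [-1072.1, 3374.7]
Outside: 3591 → excluded.
Retained (n=13): Σ = 12527, mean = 12527/13 = 963.615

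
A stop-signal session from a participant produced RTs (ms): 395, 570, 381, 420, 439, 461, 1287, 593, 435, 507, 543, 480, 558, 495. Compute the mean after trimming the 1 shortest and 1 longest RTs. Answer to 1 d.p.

491.3 ms

Sorted: 381, 395, 420, 435, 439, 461, 480, 495, 507, 543, 558, 570, 593, 1287
Drop lowest 1 (381) and highest 1 (1287)
Remaining (n=12): Σ = 5896, mean = 5896/12 = 491.333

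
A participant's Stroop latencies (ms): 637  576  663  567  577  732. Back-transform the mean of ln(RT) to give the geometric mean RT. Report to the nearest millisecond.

ln(RT): 6.4568, 6.3561, 6.4968, 6.3404, 6.3578, 6.5958
Mean ln(RT) = 38.6036/6 = 6.43394
Geometric mean = exp(6.43394) = 622.62 ms

623 ms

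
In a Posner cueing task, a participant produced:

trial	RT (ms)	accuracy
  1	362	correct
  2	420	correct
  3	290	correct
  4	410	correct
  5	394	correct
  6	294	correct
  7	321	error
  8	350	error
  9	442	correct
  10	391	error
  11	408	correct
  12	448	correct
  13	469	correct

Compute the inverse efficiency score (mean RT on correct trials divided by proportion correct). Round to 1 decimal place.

511.8 ms

Correct trials (n=10): 362, 420, 290, 410, 394, 294, 442, 408, 448, 469
Mean correct RT = 3937/10 = 393.7000 ms
Proportion correct = 10/13
IES = 393.7000 / (10/13) = 511.810 ms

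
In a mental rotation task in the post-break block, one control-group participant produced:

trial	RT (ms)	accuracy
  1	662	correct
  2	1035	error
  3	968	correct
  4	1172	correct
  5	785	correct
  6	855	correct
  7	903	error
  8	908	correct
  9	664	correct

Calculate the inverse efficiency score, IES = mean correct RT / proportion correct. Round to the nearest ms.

1105 ms

Correct trials (n=7): 662, 968, 1172, 785, 855, 908, 664
Mean correct RT = 6014/7 = 859.1429 ms
Proportion correct = 7/9
IES = 859.1429 / (7/9) = 1104.612 ms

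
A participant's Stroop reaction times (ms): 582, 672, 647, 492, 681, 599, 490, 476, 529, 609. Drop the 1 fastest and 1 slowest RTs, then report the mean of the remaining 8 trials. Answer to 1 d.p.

577.5 ms

Sorted: 476, 490, 492, 529, 582, 599, 609, 647, 672, 681
Drop lowest 1 (476) and highest 1 (681)
Remaining (n=8): Σ = 4620, mean = 4620/8 = 577.500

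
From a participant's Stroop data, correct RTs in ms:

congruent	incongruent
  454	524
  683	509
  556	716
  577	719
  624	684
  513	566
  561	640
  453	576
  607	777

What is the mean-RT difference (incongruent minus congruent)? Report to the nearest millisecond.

76 ms

M(congruent) = 5028/9 = 558.667
M(incongruent) = 5711/9 = 634.556
Difference = 634.556 − 558.667 = 75.889 ms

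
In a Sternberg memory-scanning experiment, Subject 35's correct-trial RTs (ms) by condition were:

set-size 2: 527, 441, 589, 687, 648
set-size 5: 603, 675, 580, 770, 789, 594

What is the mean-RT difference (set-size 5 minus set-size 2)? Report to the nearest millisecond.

M(set-size 2) = 2892/5 = 578.400
M(set-size 5) = 4011/6 = 668.500
Difference = 668.500 − 578.400 = 90.100 ms

90 ms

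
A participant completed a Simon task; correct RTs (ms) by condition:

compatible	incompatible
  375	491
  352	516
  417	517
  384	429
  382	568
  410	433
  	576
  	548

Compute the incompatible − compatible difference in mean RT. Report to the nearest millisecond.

M(compatible) = 2320/6 = 386.667
M(incompatible) = 4078/8 = 509.750
Difference = 509.750 − 386.667 = 123.083 ms

123 ms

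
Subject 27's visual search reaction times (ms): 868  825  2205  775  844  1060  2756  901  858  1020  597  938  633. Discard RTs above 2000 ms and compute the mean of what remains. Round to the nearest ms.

847 ms

Excluded: 2205, 2756
Retained (n=11): Σ = 9319
Mean = 9319/11 = 847.1818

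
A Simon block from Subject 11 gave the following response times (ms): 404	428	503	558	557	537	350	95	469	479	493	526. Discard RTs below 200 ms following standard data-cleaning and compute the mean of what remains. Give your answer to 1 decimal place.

482.2 ms

Excluded: 95
Retained (n=11): Σ = 5304
Mean = 5304/11 = 482.1818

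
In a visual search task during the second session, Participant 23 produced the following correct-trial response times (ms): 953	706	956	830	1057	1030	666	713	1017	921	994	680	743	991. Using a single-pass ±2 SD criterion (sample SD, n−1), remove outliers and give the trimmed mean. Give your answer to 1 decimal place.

n = 14, ΣRT = 12257, M = 875.500
Σ(x−M)² = 275647.50; s = √(275647.50/13) = 145.615
Cutoffs: 875.500 ± 2·145.615 → [584.3, 1166.7]
No RTs fall outside the cutoffs; all 14 retained. Mean = 12257/14 = 875.500

875.5 ms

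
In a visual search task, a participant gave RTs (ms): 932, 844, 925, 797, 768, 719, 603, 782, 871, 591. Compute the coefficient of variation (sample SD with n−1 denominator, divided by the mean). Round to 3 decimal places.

n = 10, Σ = 7832, M = 783.2000
Σ(x−M)² = 127611.600; s = √(127611.600/9) = 119.0759
CV = 119.0759 / 783.2000 = 0.15204

0.152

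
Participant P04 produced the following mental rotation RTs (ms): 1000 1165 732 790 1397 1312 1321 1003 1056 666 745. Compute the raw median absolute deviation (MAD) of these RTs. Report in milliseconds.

258 ms

Sorted: 666, 732, 745, 790, 1000, 1003, 1056, 1165, 1312, 1321, 1397 → median = 1003
|x − 1003|: 3, 162, 271, 213, 394, 309, 318, 0, 53, 337, 258
Sorted deviations: 0, 3, 53, 162, 213, 258, 271, 309, 318, 337, 394 → MAD = 258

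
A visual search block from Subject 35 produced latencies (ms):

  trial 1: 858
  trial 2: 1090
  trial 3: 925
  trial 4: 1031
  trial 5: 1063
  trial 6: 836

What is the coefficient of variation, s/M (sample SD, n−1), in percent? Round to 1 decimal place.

n = 6, Σ = 5803, M = 967.1667
Σ(x−M)² = 59246.833; s = √(59246.833/5) = 108.8548
CV = 108.8548 / 967.1667 = 0.11255 = 11.255%

11.3%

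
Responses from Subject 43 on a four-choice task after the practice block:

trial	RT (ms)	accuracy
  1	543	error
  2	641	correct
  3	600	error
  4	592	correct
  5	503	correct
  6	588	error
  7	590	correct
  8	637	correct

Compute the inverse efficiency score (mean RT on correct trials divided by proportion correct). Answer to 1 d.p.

Correct trials (n=5): 641, 592, 503, 590, 637
Mean correct RT = 2963/5 = 592.6000 ms
Proportion correct = 5/8
IES = 592.6000 / (5/8) = 948.160 ms

948.2 ms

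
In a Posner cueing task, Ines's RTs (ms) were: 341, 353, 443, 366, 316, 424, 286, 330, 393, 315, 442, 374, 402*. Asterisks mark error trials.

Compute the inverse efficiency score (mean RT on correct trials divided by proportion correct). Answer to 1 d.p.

395.7 ms

Correct trials (n=12): 341, 353, 443, 366, 316, 424, 286, 330, 393, 315, 442, 374
Mean correct RT = 4383/12 = 365.2500 ms
Proportion correct = 12/13
IES = 365.2500 / (12/13) = 395.688 ms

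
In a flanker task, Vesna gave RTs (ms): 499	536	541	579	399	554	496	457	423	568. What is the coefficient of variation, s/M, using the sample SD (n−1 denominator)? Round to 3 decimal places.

0.123

n = 10, Σ = 5052, M = 505.2000
Σ(x−M)² = 34483.600; s = √(34483.600/9) = 61.8992
CV = 61.8992 / 505.2000 = 0.12252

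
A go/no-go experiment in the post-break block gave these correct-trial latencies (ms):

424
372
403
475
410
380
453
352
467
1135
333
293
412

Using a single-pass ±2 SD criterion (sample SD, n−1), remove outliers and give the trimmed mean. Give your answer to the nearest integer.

398 ms

n = 13, ΣRT = 5909, M = 454.538
Σ(x−M)² = 534735.23; s = √(534735.23/12) = 211.095
Cutoffs: 454.538 ± 2·211.095 → [32.3, 876.7]
Outside: 1135 → excluded.
Retained (n=12): Σ = 4774, mean = 4774/12 = 397.833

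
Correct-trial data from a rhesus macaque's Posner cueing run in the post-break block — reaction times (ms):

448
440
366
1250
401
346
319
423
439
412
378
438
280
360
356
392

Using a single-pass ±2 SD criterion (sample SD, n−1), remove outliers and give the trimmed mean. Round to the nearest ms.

387 ms

n = 16, ΣRT = 7048, M = 440.500
Σ(x−M)² = 732916.00; s = √(732916.00/15) = 221.045
Cutoffs: 440.500 ± 2·221.045 → [-1.6, 882.6]
Outside: 1250 → excluded.
Retained (n=15): Σ = 5798, mean = 5798/15 = 386.533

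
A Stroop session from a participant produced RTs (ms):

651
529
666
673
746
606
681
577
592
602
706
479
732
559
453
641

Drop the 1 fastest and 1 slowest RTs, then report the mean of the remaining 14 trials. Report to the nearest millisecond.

621 ms

Sorted: 453, 479, 529, 559, 577, 592, 602, 606, 641, 651, 666, 673, 681, 706, 732, 746
Drop lowest 1 (453) and highest 1 (746)
Remaining (n=14): Σ = 8694, mean = 8694/14 = 621.000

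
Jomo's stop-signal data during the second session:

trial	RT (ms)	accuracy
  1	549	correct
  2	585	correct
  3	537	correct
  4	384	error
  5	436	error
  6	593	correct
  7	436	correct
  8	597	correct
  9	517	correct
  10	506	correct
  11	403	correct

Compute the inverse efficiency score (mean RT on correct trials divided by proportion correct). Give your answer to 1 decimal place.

Correct trials (n=9): 549, 585, 537, 593, 436, 597, 517, 506, 403
Mean correct RT = 4723/9 = 524.7778 ms
Proportion correct = 9/11
IES = 524.7778 / (9/11) = 641.395 ms

641.4 ms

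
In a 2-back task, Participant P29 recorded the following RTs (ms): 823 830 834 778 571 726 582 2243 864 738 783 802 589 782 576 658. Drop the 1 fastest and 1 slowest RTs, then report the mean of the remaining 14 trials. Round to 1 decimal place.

Sorted: 571, 576, 582, 589, 658, 726, 738, 778, 782, 783, 802, 823, 830, 834, 864, 2243
Drop lowest 1 (571) and highest 1 (2243)
Remaining (n=14): Σ = 10365, mean = 10365/14 = 740.357

740.4 ms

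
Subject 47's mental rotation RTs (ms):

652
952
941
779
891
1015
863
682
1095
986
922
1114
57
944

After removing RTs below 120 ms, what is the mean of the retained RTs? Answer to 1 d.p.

Excluded: 57
Retained (n=13): Σ = 11836
Mean = 11836/13 = 910.4615

910.5 ms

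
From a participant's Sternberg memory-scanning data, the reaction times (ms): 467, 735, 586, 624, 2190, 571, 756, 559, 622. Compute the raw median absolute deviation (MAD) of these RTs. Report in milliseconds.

63 ms

Sorted: 467, 559, 571, 586, 622, 624, 735, 756, 2190 → median = 622
|x − 622|: 155, 113, 36, 2, 1568, 51, 134, 63, 0
Sorted deviations: 0, 2, 36, 51, 63, 113, 134, 155, 1568 → MAD = 63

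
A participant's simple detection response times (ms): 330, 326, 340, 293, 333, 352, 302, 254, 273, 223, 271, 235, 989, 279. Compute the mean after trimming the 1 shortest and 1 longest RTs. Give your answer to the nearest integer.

Sorted: 223, 235, 254, 271, 273, 279, 293, 302, 326, 330, 333, 340, 352, 989
Drop lowest 1 (223) and highest 1 (989)
Remaining (n=12): Σ = 3588, mean = 3588/12 = 299.000

299 ms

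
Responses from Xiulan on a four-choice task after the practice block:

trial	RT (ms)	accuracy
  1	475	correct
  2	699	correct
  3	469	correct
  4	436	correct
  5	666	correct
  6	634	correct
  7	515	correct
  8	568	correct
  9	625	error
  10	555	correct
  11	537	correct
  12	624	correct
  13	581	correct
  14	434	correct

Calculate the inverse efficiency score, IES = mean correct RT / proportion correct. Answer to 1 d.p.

Correct trials (n=13): 475, 699, 469, 436, 666, 634, 515, 568, 555, 537, 624, 581, 434
Mean correct RT = 7193/13 = 553.3077 ms
Proportion correct = 13/14
IES = 553.3077 / (13/14) = 595.870 ms

595.9 ms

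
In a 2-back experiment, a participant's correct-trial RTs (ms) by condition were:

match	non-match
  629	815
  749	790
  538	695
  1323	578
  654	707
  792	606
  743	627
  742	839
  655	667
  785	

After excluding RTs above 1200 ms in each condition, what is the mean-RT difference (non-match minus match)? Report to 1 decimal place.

match: exclude 1323
M(match) = 6287/9 = 698.556
M(non-match) = 6324/9 = 702.667
Difference = 702.667 − 698.556 = 4.111 ms

4.1 ms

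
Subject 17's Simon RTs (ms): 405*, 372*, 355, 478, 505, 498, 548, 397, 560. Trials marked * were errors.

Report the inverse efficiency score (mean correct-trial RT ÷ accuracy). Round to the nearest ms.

614 ms

Correct trials (n=7): 355, 478, 505, 498, 548, 397, 560
Mean correct RT = 3341/7 = 477.2857 ms
Proportion correct = 7/9
IES = 477.2857 / (7/9) = 613.653 ms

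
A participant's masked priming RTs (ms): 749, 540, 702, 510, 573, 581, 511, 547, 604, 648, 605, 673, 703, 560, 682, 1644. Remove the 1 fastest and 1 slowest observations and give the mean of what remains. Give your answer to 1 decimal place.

619.9 ms

Sorted: 510, 511, 540, 547, 560, 573, 581, 604, 605, 648, 673, 682, 702, 703, 749, 1644
Drop lowest 1 (510) and highest 1 (1644)
Remaining (n=14): Σ = 8678, mean = 8678/14 = 619.857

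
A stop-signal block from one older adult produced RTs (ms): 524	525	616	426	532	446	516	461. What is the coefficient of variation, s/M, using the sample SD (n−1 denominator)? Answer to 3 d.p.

n = 8, Σ = 4046, M = 505.7500
Σ(x−M)² = 25585.500; s = √(25585.500/7) = 60.4572
CV = 60.4572 / 505.7500 = 0.11954

0.120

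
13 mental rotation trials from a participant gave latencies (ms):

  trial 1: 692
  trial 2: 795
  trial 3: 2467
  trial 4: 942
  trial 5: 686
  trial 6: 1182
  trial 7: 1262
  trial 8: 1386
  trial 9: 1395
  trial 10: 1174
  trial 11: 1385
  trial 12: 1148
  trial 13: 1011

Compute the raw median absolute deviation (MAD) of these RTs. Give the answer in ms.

212 ms

Sorted: 686, 692, 795, 942, 1011, 1148, 1174, 1182, 1262, 1385, 1386, 1395, 2467 → median = 1174
|x − 1174|: 482, 379, 1293, 232, 488, 8, 88, 212, 221, 0, 211, 26, 163
Sorted deviations: 0, 8, 26, 88, 163, 211, 212, 221, 232, 379, 482, 488, 1293 → MAD = 212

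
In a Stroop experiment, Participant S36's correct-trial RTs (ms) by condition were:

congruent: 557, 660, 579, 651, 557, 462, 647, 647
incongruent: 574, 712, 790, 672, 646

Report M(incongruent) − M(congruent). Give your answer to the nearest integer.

84 ms

M(congruent) = 4760/8 = 595.000
M(incongruent) = 3394/5 = 678.800
Difference = 678.800 − 595.000 = 83.800 ms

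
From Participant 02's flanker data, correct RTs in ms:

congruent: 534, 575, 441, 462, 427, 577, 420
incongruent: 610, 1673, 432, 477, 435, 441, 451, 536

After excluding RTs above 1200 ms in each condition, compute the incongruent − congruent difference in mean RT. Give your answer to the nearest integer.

-8 ms

incongruent: exclude 1673
M(congruent) = 3436/7 = 490.857
M(incongruent) = 3382/7 = 483.143
Difference = 483.143 − 490.857 = -7.714 ms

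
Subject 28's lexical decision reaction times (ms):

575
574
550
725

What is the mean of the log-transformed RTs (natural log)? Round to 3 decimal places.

ln(RT): 6.3544, 6.3526, 6.3099, 6.5862
Σ ln(RT) = 25.6031
Mean = 25.6031/4 = 6.40077

6.401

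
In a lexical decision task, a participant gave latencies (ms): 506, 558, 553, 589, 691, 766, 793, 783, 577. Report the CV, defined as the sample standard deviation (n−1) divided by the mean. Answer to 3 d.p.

n = 9, Σ = 5816, M = 646.2222
Σ(x−M)² = 100805.556; s = √(100805.556/8) = 112.2528
CV = 112.2528 / 646.2222 = 0.17371

0.174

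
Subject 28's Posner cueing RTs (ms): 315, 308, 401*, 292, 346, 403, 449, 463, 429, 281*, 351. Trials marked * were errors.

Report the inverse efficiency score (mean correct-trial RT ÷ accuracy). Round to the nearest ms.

Correct trials (n=9): 315, 308, 292, 346, 403, 449, 463, 429, 351
Mean correct RT = 3356/9 = 372.8889 ms
Proportion correct = 9/11
IES = 372.8889 / (9/11) = 455.753 ms

456 ms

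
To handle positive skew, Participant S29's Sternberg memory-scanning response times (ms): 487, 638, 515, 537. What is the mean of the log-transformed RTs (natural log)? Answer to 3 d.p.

ln(RT): 6.1883, 6.4583, 6.2442, 6.2860
Σ ln(RT) = 25.1768
Mean = 25.1768/4 = 6.29419

6.294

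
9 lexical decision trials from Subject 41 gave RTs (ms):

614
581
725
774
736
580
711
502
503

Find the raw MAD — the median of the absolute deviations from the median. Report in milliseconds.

Sorted: 502, 503, 580, 581, 614, 711, 725, 736, 774 → median = 614
|x − 614|: 0, 33, 111, 160, 122, 34, 97, 112, 111
Sorted deviations: 0, 33, 34, 97, 111, 111, 112, 122, 160 → MAD = 111

111 ms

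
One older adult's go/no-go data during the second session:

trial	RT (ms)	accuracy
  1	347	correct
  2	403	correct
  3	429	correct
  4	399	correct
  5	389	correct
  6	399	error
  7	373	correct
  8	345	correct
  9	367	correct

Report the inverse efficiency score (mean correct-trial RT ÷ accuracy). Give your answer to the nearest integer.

429 ms

Correct trials (n=8): 347, 403, 429, 399, 389, 373, 345, 367
Mean correct RT = 3052/8 = 381.5000 ms
Proportion correct = 8/9
IES = 381.5000 / (8/9) = 429.188 ms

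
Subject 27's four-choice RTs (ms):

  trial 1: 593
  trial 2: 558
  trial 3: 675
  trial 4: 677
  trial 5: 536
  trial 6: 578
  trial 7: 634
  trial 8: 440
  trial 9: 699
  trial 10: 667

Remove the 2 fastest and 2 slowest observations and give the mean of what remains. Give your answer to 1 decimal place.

Sorted: 440, 536, 558, 578, 593, 634, 667, 675, 677, 699
Drop lowest 2 (440, 536) and highest 2 (677, 699)
Remaining (n=6): Σ = 3705, mean = 3705/6 = 617.500

617.5 ms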